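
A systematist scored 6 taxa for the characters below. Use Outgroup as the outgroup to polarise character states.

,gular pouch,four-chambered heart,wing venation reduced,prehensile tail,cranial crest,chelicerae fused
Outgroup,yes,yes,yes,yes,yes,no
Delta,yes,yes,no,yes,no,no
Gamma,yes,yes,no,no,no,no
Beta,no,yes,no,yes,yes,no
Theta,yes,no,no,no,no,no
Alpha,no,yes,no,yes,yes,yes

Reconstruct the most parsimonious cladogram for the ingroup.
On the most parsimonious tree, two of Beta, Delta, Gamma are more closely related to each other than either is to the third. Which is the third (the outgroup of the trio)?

Character polarity is set by the outgroup: the derived state is whichever differs from the outgroup's state, so for gular pouch, four-chambered heart, wing venation reduced, prehensile tail, cranial crest the derived state is 'no', and for the remaining characters it is 'yes'.
gular pouch (derived state 'no') is shared by Alpha and Beta — a synapomorphy uniting that clade.
four-chambered heart: derived state 'no' in Theta only — an autapomorphy, so it tells us nothing about relationships among taxa.
wing venation reduced (derived state 'no') is shared by all ingroup taxa — unites the whole ingroup.
Only Gamma and Theta show the derived state 'no' for prehensile tail, supporting them as a clade.
Only Delta, Gamma, and Theta show the derived state 'no' for cranial crest, supporting them as a clade.
chelicerae fused: derived state 'yes' in Alpha only — an autapomorphy, so it tells us nothing about relationships among taxa.
Most parsimonious ingroup topology: ((Delta,(Gamma,Theta)),(Beta,Alpha)).
Gamma and Delta share a more recent common ancestor with each other than either does with Beta, so Beta is the least closely related of the three.

Beta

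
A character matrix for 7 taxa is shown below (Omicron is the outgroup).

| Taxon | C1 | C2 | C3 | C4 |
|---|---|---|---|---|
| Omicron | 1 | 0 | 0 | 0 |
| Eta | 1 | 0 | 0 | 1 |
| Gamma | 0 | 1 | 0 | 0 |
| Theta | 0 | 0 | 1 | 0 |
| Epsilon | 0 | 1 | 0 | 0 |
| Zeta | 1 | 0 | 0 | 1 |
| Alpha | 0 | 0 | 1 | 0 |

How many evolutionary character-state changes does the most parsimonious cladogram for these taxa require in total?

4

Character polarity is set by the outgroup: the derived state is whichever differs from the outgroup's state, so for C1 the derived state is '0', and for the remaining characters it is '1'.
C1 (derived state '0') is shared by Alpha, Epsilon, Gamma, and Theta — a synapomorphy uniting that clade.
Only Epsilon and Gamma show the derived state '1' for C2, supporting them as a clade.
C3 (derived state '1') is shared by Alpha and Theta — a synapomorphy uniting that clade.
C4: derived state '1' in Eta and Zeta only — synapomorphy for {Eta, Zeta}.
Most parsimonious ingroup topology: ((Eta,Zeta),((Gamma,Epsilon),(Theta,Alpha))).
Changes per character on this tree: C1: 1; C2: 1; C3: 1; C4: 1.
Total = 4.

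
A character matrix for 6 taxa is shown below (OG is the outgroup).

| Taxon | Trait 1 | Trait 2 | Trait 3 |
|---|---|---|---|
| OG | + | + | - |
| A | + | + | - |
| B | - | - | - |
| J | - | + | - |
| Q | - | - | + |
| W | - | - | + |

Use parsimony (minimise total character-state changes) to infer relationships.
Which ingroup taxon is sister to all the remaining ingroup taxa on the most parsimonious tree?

A

Character polarity is set by the outgroup: the derived state is whichever differs from the outgroup's state, so for Trait 1, Trait 2 the derived state is '-', and for the remaining characters it is '+'.
Only B, J, Q, and W show the derived state '-' for Trait 1, supporting them as a clade.
Only B, Q, and W show the derived state '-' for Trait 2, supporting them as a clade.
Only Q and W show the derived state '+' for Trait 3, supporting them as a clade.
Most parsimonious ingroup topology: (A,((B,(Q,W)),J)).
A is sister to the clade containing all other ingroup taxa, so it is the earliest-diverging (most basal) ingroup lineage.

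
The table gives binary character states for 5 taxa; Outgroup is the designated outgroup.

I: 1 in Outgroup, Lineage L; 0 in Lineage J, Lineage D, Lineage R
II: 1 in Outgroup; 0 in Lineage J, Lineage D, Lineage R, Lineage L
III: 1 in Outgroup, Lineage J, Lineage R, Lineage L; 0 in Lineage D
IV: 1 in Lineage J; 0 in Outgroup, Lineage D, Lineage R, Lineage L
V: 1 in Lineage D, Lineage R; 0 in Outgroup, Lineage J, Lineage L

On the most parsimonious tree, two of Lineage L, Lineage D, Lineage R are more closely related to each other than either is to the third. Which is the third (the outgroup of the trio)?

Character polarity is set by the outgroup: the derived state is whichever differs from the outgroup's state, so for I, II, III the derived state is '0', and for the remaining characters it is '1'.
I (derived state '0') is shared by Lineage D, Lineage J, and Lineage R — a synapomorphy uniting that clade.
All ingroup taxa share the derived state '0' for II; it defines the ingroup but does not resolve relationships within it.
III: derived state '0' in Lineage D only — an autapomorphy, so it tells us nothing about relationships among taxa.
IV (derived state '1') is unique to Lineage J (autapomorphy; uninformative for grouping).
V: derived state '1' in Lineage D and Lineage R only — synapomorphy for {Lineage D, Lineage R}.
Most parsimonious ingroup topology: ((Lineage J,(Lineage D,Lineage R)),Lineage L).
Lineage D and Lineage R share a more recent common ancestor with each other than either does with Lineage L, so Lineage L is the least closely related of the three.

Lineage L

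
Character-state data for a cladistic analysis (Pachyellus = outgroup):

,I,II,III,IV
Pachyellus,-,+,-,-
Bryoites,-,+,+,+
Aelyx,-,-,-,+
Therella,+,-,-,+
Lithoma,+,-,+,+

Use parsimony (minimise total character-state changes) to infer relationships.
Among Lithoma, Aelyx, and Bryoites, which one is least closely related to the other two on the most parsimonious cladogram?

Bryoites

Character polarity is set by the outgroup: the derived state is whichever differs from the outgroup's state, so for II the derived state is '-', and for the remaining characters it is '+'.
Only Lithoma and Therella show the derived state '+' for I, supporting them as a clade.
II: derived state '-' in Aelyx, Lithoma, and Therella only — synapomorphy for {Aelyx, Lithoma, Therella}.
III (state '+') occurs in Bryoites and Lithoma but conflicts with the nesting implied by the other characters — most parsimoniously interpreted as homoplasy.
All ingroup taxa share the derived state '+' for IV; it defines the ingroup but does not resolve relationships within it.
Most parsimonious ingroup topology: (Bryoites,(Aelyx,(Therella,Lithoma))).
Aelyx and Lithoma share a more recent common ancestor with each other than either does with Bryoites, so Bryoites is the least closely related of the three.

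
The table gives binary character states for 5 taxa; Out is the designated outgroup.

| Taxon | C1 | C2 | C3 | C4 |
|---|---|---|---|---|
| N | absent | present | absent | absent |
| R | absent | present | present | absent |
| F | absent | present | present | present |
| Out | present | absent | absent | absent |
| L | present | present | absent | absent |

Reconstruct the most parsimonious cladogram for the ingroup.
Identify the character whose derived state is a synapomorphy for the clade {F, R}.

Character polarity is set by the outgroup: the derived state is whichever differs from the outgroup's state, so for C1 the derived state is 'absent', and for the remaining characters it is 'present'.
C1: derived state 'absent' in F, N, and R only — synapomorphy for {F, N, R}.
All ingroup taxa share the derived state 'present' for C2; it defines the ingroup but does not resolve relationships within it.
C3: derived state 'present' in F and R only — synapomorphy for {F, R}.
C4 (derived state 'present') is unique to F (autapomorphy; uninformative for grouping).
Most parsimonious ingroup topology: (((R,F),N),L).
The clade {F, R} is supported by C3: its derived state 'present' occurs in exactly those taxa and in no other taxon (including the outgroup).

C3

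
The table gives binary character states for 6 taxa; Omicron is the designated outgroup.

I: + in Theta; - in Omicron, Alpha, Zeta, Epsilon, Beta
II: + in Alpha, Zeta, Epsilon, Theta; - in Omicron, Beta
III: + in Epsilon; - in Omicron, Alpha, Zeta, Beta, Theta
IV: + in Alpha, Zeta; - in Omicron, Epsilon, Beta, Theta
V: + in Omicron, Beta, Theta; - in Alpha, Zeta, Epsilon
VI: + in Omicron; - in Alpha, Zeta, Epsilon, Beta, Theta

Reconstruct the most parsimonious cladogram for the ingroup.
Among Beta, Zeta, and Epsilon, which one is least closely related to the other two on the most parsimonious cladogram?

Character polarity is set by the outgroup: the derived state is whichever differs from the outgroup's state, so for V, VI the derived state is '-', and for the remaining characters it is '+'.
I (derived state '+') is unique to Theta (autapomorphy; uninformative for grouping).
II (derived state '+') is shared by Alpha, Epsilon, Theta, and Zeta — a synapomorphy uniting that clade.
III (derived state '+') is unique to Epsilon (autapomorphy; uninformative for grouping).
IV (derived state '+') is shared by Alpha and Zeta — a synapomorphy uniting that clade.
V: derived state '-' in Alpha, Epsilon, and Zeta only — synapomorphy for {Alpha, Epsilon, Zeta}.
VI (derived state '-') is shared by all ingroup taxa — unites the whole ingroup.
Most parsimonious ingroup topology: ((((Alpha,Zeta),Epsilon),Theta),Beta).
Epsilon and Zeta share a more recent common ancestor with each other than either does with Beta, so Beta is the least closely related of the three.

Beta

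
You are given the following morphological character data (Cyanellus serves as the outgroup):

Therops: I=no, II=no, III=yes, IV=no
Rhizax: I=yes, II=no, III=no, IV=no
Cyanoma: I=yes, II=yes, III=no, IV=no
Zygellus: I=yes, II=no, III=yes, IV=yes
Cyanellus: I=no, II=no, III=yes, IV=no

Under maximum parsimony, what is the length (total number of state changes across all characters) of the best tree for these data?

4

Character polarity is set by the outgroup: the derived state is whichever differs from the outgroup's state, so for III the derived state is 'no', and for the remaining characters it is 'yes'.
I (derived state 'yes') is shared by Cyanoma, Rhizax, and Zygellus — a synapomorphy uniting that clade.
II (derived state 'yes') is unique to Cyanoma (autapomorphy; uninformative for grouping).
III (derived state 'no') is shared by Cyanoma and Rhizax — a synapomorphy uniting that clade.
IV (derived state 'yes') is unique to Zygellus (autapomorphy; uninformative for grouping).
Most parsimonious ingroup topology: (((Rhizax,Cyanoma),Zygellus),Therops).
Changes per character on this tree: I: 1; II: 1; III: 1; IV: 1.
Total = 4.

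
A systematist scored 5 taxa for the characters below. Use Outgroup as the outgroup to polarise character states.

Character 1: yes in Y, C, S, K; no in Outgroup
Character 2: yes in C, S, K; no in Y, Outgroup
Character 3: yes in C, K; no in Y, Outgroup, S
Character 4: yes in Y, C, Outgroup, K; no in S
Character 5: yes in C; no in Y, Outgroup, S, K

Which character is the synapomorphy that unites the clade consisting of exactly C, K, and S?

Character 2

Character polarity is set by the outgroup: the derived state is whichever differs from the outgroup's state, so for Character 4 the derived state is 'no', and for the remaining characters it is 'yes'.
All ingroup taxa share the derived state 'yes' for Character 1; it defines the ingroup but does not resolve relationships within it.
Only C, K, and S show the derived state 'yes' for Character 2, supporting them as a clade.
Character 3 (derived state 'yes') is shared by C and K — a synapomorphy uniting that clade.
Character 4: derived state 'no' in S only — an autapomorphy, so it tells us nothing about relationships among taxa.
Character 5: derived state 'yes' in C only — an autapomorphy, so it tells us nothing about relationships among taxa.
Most parsimonious ingroup topology: (((K,C),S),Y).
The clade {C, K, S} is supported by Character 2: its derived state 'yes' occurs in exactly those taxa and in no other taxon (including the outgroup).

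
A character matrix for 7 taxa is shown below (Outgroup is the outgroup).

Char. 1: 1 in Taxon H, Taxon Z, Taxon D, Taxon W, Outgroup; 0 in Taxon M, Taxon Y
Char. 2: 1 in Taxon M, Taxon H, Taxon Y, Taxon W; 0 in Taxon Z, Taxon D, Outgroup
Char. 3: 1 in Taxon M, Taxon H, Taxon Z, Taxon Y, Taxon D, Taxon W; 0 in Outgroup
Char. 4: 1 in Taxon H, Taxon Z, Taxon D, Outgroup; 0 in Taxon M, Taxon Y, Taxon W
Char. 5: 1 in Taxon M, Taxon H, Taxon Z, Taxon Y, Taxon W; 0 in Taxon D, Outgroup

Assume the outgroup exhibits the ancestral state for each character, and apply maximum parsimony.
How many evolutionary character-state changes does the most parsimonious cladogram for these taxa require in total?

Character polarity is set by the outgroup: the derived state is whichever differs from the outgroup's state, so for Char. 1, Char. 4 the derived state is '0', and for the remaining characters it is '1'.
Only Taxon M and Taxon Y show the derived state '0' for Char. 1, supporting them as a clade.
Only Taxon H, Taxon M, Taxon W, and Taxon Y show the derived state '1' for Char. 2, supporting them as a clade.
All ingroup taxa share the derived state '1' for Char. 3; it defines the ingroup but does not resolve relationships within it.
Char. 4: derived state '0' in Taxon M, Taxon W, and Taxon Y only — synapomorphy for {Taxon M, Taxon W, Taxon Y}.
Char. 5 (derived state '1') is shared by Taxon H, Taxon M, Taxon W, Taxon Y, and Taxon Z — a synapomorphy uniting that clade.
Most parsimonious ingroup topology: (((((Taxon Y,Taxon M),Taxon W),Taxon H),Taxon Z),Taxon D).
Changes per character on this tree: Char. 1: 1; Char. 2: 1; Char. 3: 1; Char. 4: 1; Char. 5: 1.
Total = 5.

5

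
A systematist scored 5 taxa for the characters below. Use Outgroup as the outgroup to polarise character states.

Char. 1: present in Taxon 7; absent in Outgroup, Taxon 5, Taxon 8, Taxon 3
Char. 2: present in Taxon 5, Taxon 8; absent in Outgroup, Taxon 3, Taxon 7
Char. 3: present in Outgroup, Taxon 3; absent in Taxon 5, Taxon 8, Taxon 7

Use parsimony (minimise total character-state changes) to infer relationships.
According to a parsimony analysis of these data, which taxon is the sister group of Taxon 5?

Taxon 8

Character polarity is set by the outgroup: the derived state is whichever differs from the outgroup's state, so for Char. 3 the derived state is 'absent', and for the remaining characters it is 'present'.
Char. 1: derived state 'present' in Taxon 7 only — an autapomorphy, so it tells us nothing about relationships among taxa.
Only Taxon 5 and Taxon 8 show the derived state 'present' for Char. 2, supporting them as a clade.
Char. 3: derived state 'absent' in Taxon 5, Taxon 7, and Taxon 8 only — synapomorphy for {Taxon 5, Taxon 7, Taxon 8}.
Most parsimonious ingroup topology: (((Taxon 5,Taxon 8),Taxon 7),Taxon 3).
Taxon 5 and Taxon 8 form a cherry on this tree, so they are sister taxa.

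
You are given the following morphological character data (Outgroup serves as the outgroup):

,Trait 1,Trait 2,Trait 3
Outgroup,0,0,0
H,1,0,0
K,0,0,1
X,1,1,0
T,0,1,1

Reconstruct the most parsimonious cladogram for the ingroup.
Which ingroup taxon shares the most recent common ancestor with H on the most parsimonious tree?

The outgroup has state '0' for every character, so '1' is the derived state throughout.
Trait 1 (derived state '1') is shared by H and X — a synapomorphy uniting that clade.
Trait 2 groups T and X, which is incompatible with the clades supported by the remaining characters; treating it as convergent (homoplasy) costs fewer steps than any alternative tree.
Only K and T show the derived state '1' for Trait 3, supporting them as a clade.
Most parsimonious ingroup topology: ((H,X),(K,T)).
H and X form a cherry on this tree, so they are sister taxa.

X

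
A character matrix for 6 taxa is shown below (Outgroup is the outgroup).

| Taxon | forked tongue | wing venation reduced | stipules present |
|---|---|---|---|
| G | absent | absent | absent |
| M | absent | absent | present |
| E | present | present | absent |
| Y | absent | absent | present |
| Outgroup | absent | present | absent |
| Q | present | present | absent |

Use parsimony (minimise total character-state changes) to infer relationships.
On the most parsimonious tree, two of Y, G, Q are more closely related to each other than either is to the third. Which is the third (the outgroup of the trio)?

Q

Character polarity is set by the outgroup: the derived state is whichever differs from the outgroup's state, so for wing venation reduced the derived state is 'absent', and for the remaining characters it is 'present'.
Only E and Q show the derived state 'present' for forked tongue, supporting them as a clade.
wing venation reduced: derived state 'absent' in G, M, and Y only — synapomorphy for {G, M, Y}.
stipules present: derived state 'present' in M and Y only — synapomorphy for {M, Y}.
Most parsimonious ingroup topology: ((G,(M,Y)),(E,Q)).
G and Y share a more recent common ancestor with each other than either does with Q, so Q is the least closely related of the three.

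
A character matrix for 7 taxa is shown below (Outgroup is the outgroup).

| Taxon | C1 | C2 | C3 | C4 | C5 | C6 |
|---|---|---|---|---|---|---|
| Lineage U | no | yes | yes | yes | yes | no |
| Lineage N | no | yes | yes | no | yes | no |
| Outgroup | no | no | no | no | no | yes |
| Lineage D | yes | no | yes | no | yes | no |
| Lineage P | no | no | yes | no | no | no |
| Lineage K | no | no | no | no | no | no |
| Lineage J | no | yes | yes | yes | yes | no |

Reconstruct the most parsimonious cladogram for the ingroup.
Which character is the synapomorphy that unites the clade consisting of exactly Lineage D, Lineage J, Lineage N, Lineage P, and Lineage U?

Character polarity is set by the outgroup: the derived state is whichever differs from the outgroup's state, so for C6 the derived state is 'no', and for the remaining characters it is 'yes'.
C1: derived state 'yes' in Lineage D only — an autapomorphy, so it tells us nothing about relationships among taxa.
Only Lineage J, Lineage N, and Lineage U show the derived state 'yes' for C2, supporting them as a clade.
C3 (derived state 'yes') is shared by Lineage D, Lineage J, Lineage N, Lineage P, and Lineage U — a synapomorphy uniting that clade.
C4 (derived state 'yes') is shared by Lineage J and Lineage U — a synapomorphy uniting that clade.
C5 (derived state 'yes') is shared by Lineage D, Lineage J, Lineage N, and Lineage U — a synapomorphy uniting that clade.
C6 (derived state 'no') is shared by all ingroup taxa — unites the whole ingroup.
Most parsimonious ingroup topology: ((((Lineage N,(Lineage U,Lineage J)),Lineage D),Lineage P),Lineage K).
The clade {Lineage D, Lineage J, Lineage N, Lineage P, Lineage U} is supported by C3: its derived state 'yes' occurs in exactly those taxa and in no other taxon (including the outgroup).

C3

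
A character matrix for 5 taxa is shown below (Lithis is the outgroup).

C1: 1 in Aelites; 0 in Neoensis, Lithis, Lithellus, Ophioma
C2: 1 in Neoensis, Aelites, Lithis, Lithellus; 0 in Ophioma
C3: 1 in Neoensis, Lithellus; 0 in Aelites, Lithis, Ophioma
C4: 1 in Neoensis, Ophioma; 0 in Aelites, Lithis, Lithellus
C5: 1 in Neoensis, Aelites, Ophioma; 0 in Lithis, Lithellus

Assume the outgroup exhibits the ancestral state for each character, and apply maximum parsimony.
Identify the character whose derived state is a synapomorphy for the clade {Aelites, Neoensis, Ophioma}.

C5

Character polarity is set by the outgroup: the derived state is whichever differs from the outgroup's state, so for C2 the derived state is '0', and for the remaining characters it is '1'.
C1 (derived state '1') is unique to Aelites (autapomorphy; uninformative for grouping).
C2: derived state '0' in Ophioma only — an autapomorphy, so it tells us nothing about relationships among taxa.
C3 (state '1') occurs in Lithellus and Neoensis but conflicts with the nesting implied by the other characters — most parsimoniously interpreted as homoplasy.
C4: derived state '1' in Neoensis and Ophioma only — synapomorphy for {Neoensis, Ophioma}.
Only Aelites, Neoensis, and Ophioma show the derived state '1' for C5, supporting them as a clade.
Most parsimonious ingroup topology: (((Neoensis,Ophioma),Aelites),Lithellus).
The clade {Aelites, Neoensis, Ophioma} is supported by C5: its derived state '1' occurs in exactly those taxa and in no other taxon (including the outgroup).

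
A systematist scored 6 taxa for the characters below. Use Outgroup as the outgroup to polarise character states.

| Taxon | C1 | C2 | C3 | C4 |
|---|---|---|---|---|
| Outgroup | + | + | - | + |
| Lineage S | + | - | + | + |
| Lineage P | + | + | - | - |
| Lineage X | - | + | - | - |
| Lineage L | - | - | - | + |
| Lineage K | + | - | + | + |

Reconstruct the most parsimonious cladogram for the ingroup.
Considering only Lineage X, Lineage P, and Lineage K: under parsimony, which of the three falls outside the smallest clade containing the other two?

Character polarity is set by the outgroup: the derived state is whichever differs from the outgroup's state, so for C1, C2, C4 the derived state is '-', and for the remaining characters it is '+'.
C1 (state '-') occurs in Lineage L and Lineage X but conflicts with the nesting implied by the other characters — most parsimoniously interpreted as homoplasy.
Only Lineage K, Lineage L, and Lineage S show the derived state '-' for C2, supporting them as a clade.
C3 (derived state '+') is shared by Lineage K and Lineage S — a synapomorphy uniting that clade.
C4: derived state '-' in Lineage P and Lineage X only — synapomorphy for {Lineage P, Lineage X}.
Most parsimonious ingroup topology: (((Lineage S,Lineage K),Lineage L),(Lineage P,Lineage X)).
Lineage P and Lineage X share a more recent common ancestor with each other than either does with Lineage K, so Lineage K is the least closely related of the three.

Lineage K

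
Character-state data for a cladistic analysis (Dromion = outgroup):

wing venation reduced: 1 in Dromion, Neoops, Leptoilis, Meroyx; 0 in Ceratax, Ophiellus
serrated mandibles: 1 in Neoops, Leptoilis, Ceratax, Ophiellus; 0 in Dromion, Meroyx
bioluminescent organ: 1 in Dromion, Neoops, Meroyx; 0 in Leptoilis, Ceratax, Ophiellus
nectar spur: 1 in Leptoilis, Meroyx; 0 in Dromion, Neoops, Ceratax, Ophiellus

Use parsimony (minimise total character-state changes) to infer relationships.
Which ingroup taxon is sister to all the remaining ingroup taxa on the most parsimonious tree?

Character polarity is set by the outgroup: the derived state is whichever differs from the outgroup's state, so for wing venation reduced, bioluminescent organ the derived state is '0', and for the remaining characters it is '1'.
Only Ceratax and Ophiellus show the derived state '0' for wing venation reduced, supporting them as a clade.
serrated mandibles (derived state '1') is shared by Ceratax, Leptoilis, Neoops, and Ophiellus — a synapomorphy uniting that clade.
bioluminescent organ: derived state '0' in Ceratax, Leptoilis, and Ophiellus only — synapomorphy for {Ceratax, Leptoilis, Ophiellus}.
nectar spur (state '1') occurs in Leptoilis and Meroyx but conflicts with the nesting implied by the other characters — most parsimoniously interpreted as homoplasy.
Most parsimonious ingroup topology: ((Neoops,(Leptoilis,(Ceratax,Ophiellus))),Meroyx).
Meroyx is sister to the clade containing all other ingroup taxa, so it is the earliest-diverging (most basal) ingroup lineage.

Meroyx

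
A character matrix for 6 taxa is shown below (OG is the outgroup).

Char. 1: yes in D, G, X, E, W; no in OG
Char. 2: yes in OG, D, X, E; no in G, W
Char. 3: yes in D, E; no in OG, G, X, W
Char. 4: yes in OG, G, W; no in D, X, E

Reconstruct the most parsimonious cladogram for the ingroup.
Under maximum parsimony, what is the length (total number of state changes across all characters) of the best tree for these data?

4

Character polarity is set by the outgroup: the derived state is whichever differs from the outgroup's state, so for Char. 2, Char. 4 the derived state is 'no', and for the remaining characters it is 'yes'.
All ingroup taxa share the derived state 'yes' for Char. 1; it defines the ingroup but does not resolve relationships within it.
Char. 2 (derived state 'no') is shared by G and W — a synapomorphy uniting that clade.
Only D and E show the derived state 'yes' for Char. 3, supporting them as a clade.
Char. 4: derived state 'no' in D, E, and X only — synapomorphy for {D, E, X}.
Most parsimonious ingroup topology: (((D,E),X),(G,W)).
Changes per character on this tree: Char. 1: 1; Char. 2: 1; Char. 3: 1; Char. 4: 1.
Total = 4.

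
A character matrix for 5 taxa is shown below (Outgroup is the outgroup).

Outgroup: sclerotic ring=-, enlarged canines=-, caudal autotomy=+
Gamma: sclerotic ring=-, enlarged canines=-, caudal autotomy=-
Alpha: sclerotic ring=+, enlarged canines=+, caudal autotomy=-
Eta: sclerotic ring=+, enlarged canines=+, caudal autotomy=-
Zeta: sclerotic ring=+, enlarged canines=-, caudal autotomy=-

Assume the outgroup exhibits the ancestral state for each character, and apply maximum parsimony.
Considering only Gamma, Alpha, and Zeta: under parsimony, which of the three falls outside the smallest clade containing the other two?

Gamma

Character polarity is set by the outgroup: the derived state is whichever differs from the outgroup's state, so for caudal autotomy the derived state is '-', and for the remaining characters it is '+'.
sclerotic ring (derived state '+') is shared by Alpha, Eta, and Zeta — a synapomorphy uniting that clade.
Only Alpha and Eta show the derived state '+' for enlarged canines, supporting them as a clade.
All ingroup taxa share the derived state '-' for caudal autotomy; it defines the ingroup but does not resolve relationships within it.
Most parsimonious ingroup topology: (Gamma,((Alpha,Eta),Zeta)).
Alpha and Zeta share a more recent common ancestor with each other than either does with Gamma, so Gamma is the least closely related of the three.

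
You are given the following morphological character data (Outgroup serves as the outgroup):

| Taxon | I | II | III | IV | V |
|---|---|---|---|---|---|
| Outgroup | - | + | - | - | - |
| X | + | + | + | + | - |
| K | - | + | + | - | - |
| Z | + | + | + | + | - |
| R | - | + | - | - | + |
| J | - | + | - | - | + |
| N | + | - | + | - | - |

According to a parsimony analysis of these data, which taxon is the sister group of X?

Z

Character polarity is set by the outgroup: the derived state is whichever differs from the outgroup's state, so for II the derived state is '-', and for the remaining characters it is '+'.
I (derived state '+') is shared by N, X, and Z — a synapomorphy uniting that clade.
II (derived state '-') is unique to N (autapomorphy; uninformative for grouping).
III: derived state '+' in K, N, X, and Z only — synapomorphy for {K, N, X, Z}.
IV: derived state '+' in X and Z only — synapomorphy for {X, Z}.
V (derived state '+') is shared by J and R — a synapomorphy uniting that clade.
Most parsimonious ingroup topology: ((((X,Z),N),K),(R,J)).
X and Z form a cherry on this tree, so they are sister taxa.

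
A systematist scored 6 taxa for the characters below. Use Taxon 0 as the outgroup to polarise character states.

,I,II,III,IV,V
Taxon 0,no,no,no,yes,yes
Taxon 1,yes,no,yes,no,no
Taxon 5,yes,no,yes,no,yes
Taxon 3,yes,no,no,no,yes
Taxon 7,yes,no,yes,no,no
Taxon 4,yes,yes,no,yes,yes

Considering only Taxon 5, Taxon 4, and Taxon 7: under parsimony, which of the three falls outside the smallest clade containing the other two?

Character polarity is set by the outgroup: the derived state is whichever differs from the outgroup's state, so for IV, V the derived state is 'no', and for the remaining characters it is 'yes'.
I (derived state 'yes') is shared by all ingroup taxa — unites the whole ingroup.
II (derived state 'yes') is unique to Taxon 4 (autapomorphy; uninformative for grouping).
III (derived state 'yes') is shared by Taxon 1, Taxon 5, and Taxon 7 — a synapomorphy uniting that clade.
Only Taxon 1, Taxon 3, Taxon 5, and Taxon 7 show the derived state 'no' for IV, supporting them as a clade.
Only Taxon 1 and Taxon 7 show the derived state 'no' for V, supporting them as a clade.
Most parsimonious ingroup topology: ((((Taxon 1,Taxon 7),Taxon 5),Taxon 3),Taxon 4).
Taxon 7 and Taxon 5 share a more recent common ancestor with each other than either does with Taxon 4, so Taxon 4 is the least closely related of the three.

Taxon 4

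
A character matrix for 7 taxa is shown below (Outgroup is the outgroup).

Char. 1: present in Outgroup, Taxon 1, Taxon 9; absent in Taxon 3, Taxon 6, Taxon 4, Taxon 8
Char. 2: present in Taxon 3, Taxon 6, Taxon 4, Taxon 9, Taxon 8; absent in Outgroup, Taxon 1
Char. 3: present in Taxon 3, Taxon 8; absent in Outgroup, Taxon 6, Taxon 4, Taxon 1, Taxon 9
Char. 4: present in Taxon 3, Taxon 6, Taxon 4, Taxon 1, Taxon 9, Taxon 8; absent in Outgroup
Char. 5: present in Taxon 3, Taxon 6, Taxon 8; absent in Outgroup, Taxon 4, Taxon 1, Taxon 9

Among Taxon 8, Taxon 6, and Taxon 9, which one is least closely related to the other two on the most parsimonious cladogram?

Character polarity is set by the outgroup: the derived state is whichever differs from the outgroup's state, so for Char. 1 the derived state is 'absent', and for the remaining characters it is 'present'.
Only Taxon 3, Taxon 4, Taxon 6, and Taxon 8 show the derived state 'absent' for Char. 1, supporting them as a clade.
Only Taxon 3, Taxon 4, Taxon 6, Taxon 8, and Taxon 9 show the derived state 'present' for Char. 2, supporting them as a clade.
Only Taxon 3 and Taxon 8 show the derived state 'present' for Char. 3, supporting them as a clade.
All ingroup taxa share the derived state 'present' for Char. 4; it defines the ingroup but does not resolve relationships within it.
Char. 5: derived state 'present' in Taxon 3, Taxon 6, and Taxon 8 only — synapomorphy for {Taxon 3, Taxon 6, Taxon 8}.
Most parsimonious ingroup topology: (((((Taxon 3,Taxon 8),Taxon 6),Taxon 4),Taxon 9),Taxon 1).
Taxon 6 and Taxon 8 share a more recent common ancestor with each other than either does with Taxon 9, so Taxon 9 is the least closely related of the three.

Taxon 9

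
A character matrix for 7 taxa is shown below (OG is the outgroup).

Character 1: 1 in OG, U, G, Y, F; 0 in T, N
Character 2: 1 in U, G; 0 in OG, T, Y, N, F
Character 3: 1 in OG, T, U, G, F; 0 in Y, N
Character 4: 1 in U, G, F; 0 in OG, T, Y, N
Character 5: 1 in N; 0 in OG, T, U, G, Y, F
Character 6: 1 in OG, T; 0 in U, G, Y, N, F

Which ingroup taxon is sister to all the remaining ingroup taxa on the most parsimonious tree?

Character polarity is set by the outgroup: the derived state is whichever differs from the outgroup's state, so for Character 1, Character 3, Character 6 the derived state is '0', and for the remaining characters it is '1'.
Character 1 groups N and T, which is incompatible with the clades supported by the remaining characters; treating it as convergent (homoplasy) costs fewer steps than any alternative tree.
Character 2 (derived state '1') is shared by G and U — a synapomorphy uniting that clade.
Character 3 (derived state '0') is shared by N and Y — a synapomorphy uniting that clade.
Only F, G, and U show the derived state '1' for Character 4, supporting them as a clade.
Character 5 (derived state '1') is unique to N (autapomorphy; uninformative for grouping).
Only F, G, N, U, and Y show the derived state '0' for Character 6, supporting them as a clade.
Most parsimonious ingroup topology: (T,(((U,G),F),(Y,N))).
T is sister to the clade containing all other ingroup taxa, so it is the earliest-diverging (most basal) ingroup lineage.

T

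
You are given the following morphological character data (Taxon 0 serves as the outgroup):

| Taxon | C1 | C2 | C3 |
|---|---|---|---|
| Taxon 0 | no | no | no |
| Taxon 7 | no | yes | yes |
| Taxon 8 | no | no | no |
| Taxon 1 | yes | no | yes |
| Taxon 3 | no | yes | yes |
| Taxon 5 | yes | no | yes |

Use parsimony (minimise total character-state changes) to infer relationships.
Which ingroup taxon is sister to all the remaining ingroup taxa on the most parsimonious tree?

Taxon 8

The outgroup has state 'no' for every character, so 'yes' is the derived state throughout.
C1 (derived state 'yes') is shared by Taxon 1 and Taxon 5 — a synapomorphy uniting that clade.
C2 (derived state 'yes') is shared by Taxon 3 and Taxon 7 — a synapomorphy uniting that clade.
Only Taxon 1, Taxon 3, Taxon 5, and Taxon 7 show the derived state 'yes' for C3, supporting them as a clade.
Most parsimonious ingroup topology: (((Taxon 7,Taxon 3),(Taxon 1,Taxon 5)),Taxon 8).
Taxon 8 is sister to the clade containing all other ingroup taxa, so it is the earliest-diverging (most basal) ingroup lineage.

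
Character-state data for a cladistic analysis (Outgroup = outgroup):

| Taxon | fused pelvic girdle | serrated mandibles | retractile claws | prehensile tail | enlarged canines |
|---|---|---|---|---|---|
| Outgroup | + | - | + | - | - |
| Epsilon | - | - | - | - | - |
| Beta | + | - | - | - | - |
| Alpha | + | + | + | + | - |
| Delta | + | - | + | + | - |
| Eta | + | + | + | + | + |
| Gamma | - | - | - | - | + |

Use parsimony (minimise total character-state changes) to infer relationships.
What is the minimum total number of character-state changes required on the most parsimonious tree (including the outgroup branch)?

Character polarity is set by the outgroup: the derived state is whichever differs from the outgroup's state, so for fused pelvic girdle, retractile claws the derived state is '-', and for the remaining characters it is '+'.
fused pelvic girdle (derived state '-') is shared by Epsilon and Gamma — a synapomorphy uniting that clade.
Only Alpha and Eta show the derived state '+' for serrated mandibles, supporting them as a clade.
Only Beta, Epsilon, and Gamma show the derived state '-' for retractile claws, supporting them as a clade.
prehensile tail: derived state '+' in Alpha, Delta, and Eta only — synapomorphy for {Alpha, Delta, Eta}.
enlarged canines groups Eta and Gamma, which is incompatible with the clades supported by the remaining characters; treating it as convergent (homoplasy) costs fewer steps than any alternative tree.
Most parsimonious ingroup topology: (((Epsilon,Gamma),Beta),((Alpha,Eta),Delta)).
Changes per character on this tree: fused pelvic girdle: 1; serrated mandibles: 1; retractile claws: 1; prehensile tail: 1; enlarged canines: 2.
Total = 6.

6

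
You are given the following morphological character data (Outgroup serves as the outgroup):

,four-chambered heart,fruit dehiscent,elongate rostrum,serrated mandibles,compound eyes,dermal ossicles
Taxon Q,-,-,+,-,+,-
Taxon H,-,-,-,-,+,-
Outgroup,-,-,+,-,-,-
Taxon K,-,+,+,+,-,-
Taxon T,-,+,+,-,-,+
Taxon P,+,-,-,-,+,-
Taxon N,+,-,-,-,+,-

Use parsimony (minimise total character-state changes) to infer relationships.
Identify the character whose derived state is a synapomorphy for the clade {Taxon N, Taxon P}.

Character polarity is set by the outgroup: the derived state is whichever differs from the outgroup's state, so for elongate rostrum the derived state is '-', and for the remaining characters it is '+'.
Only Taxon N and Taxon P show the derived state '+' for four-chambered heart, supporting them as a clade.
fruit dehiscent: derived state '+' in Taxon K and Taxon T only — synapomorphy for {Taxon K, Taxon T}.
elongate rostrum: derived state '-' in Taxon H, Taxon N, and Taxon P only — synapomorphy for {Taxon H, Taxon N, Taxon P}.
serrated mandibles (derived state '+') is unique to Taxon K (autapomorphy; uninformative for grouping).
Only Taxon H, Taxon N, Taxon P, and Taxon Q show the derived state '+' for compound eyes, supporting them as a clade.
dermal ossicles: derived state '+' in Taxon T only — an autapomorphy, so it tells us nothing about relationships among taxa.
Most parsimonious ingroup topology: (((Taxon H,(Taxon N,Taxon P)),Taxon Q),(Taxon K,Taxon T)).
The clade {Taxon N, Taxon P} is supported by four-chambered heart: its derived state '+' occurs in exactly those taxa and in no other taxon (including the outgroup).

four-chambered heart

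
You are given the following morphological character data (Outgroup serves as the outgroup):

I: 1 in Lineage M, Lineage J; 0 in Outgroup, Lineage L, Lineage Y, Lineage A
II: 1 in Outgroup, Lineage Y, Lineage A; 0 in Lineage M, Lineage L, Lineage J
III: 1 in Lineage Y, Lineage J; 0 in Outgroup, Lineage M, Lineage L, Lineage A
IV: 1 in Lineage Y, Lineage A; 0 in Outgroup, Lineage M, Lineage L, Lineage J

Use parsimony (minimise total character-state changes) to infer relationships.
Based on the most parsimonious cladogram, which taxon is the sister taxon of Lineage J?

Character polarity is set by the outgroup: the derived state is whichever differs from the outgroup's state, so for II the derived state is '0', and for the remaining characters it is '1'.
I (derived state '1') is shared by Lineage J and Lineage M — a synapomorphy uniting that clade.
Only Lineage J, Lineage L, and Lineage M show the derived state '0' for II, supporting them as a clade.
III (state '1') occurs in Lineage J and Lineage Y but conflicts with the nesting implied by the other characters — most parsimoniously interpreted as homoplasy.
IV (derived state '1') is shared by Lineage A and Lineage Y — a synapomorphy uniting that clade.
Most parsimonious ingroup topology: (((Lineage M,Lineage J),Lineage L),(Lineage Y,Lineage A)).
Lineage J and Lineage M form a cherry on this tree, so they are sister taxa.

Lineage M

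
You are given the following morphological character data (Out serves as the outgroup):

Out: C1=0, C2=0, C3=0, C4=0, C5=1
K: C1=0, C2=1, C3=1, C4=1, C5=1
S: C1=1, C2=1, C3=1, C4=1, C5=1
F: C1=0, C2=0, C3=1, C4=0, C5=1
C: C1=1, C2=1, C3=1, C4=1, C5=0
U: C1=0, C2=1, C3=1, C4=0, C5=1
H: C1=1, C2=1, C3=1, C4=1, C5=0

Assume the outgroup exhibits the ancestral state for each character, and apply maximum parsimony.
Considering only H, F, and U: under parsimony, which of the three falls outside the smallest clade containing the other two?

Character polarity is set by the outgroup: the derived state is whichever differs from the outgroup's state, so for C5 the derived state is '0', and for the remaining characters it is '1'.
Only C, H, and S show the derived state '1' for C1, supporting them as a clade.
Only C, H, K, S, and U show the derived state '1' for C2, supporting them as a clade.
All ingroup taxa share the derived state '1' for C3; it defines the ingroup but does not resolve relationships within it.
C4 (derived state '1') is shared by C, H, K, and S — a synapomorphy uniting that clade.
Only C and H show the derived state '0' for C5, supporting them as a clade.
Most parsimonious ingroup topology: (((K,(S,(C,H))),U),F).
H and U share a more recent common ancestor with each other than either does with F, so F is the least closely related of the three.

F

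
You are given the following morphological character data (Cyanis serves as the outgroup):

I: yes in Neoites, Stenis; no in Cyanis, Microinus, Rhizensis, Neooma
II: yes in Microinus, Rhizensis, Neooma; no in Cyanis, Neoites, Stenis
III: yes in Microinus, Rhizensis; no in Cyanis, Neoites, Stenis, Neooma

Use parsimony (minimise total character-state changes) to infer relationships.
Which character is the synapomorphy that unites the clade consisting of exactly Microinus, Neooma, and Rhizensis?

The outgroup has state 'no' for every character, so 'yes' is the derived state throughout.
I (derived state 'yes') is shared by Neoites and Stenis — a synapomorphy uniting that clade.
II (derived state 'yes') is shared by Microinus, Neooma, and Rhizensis — a synapomorphy uniting that clade.
Only Microinus and Rhizensis show the derived state 'yes' for III, supporting them as a clade.
Most parsimonious ingroup topology: (((Microinus,Rhizensis),Neooma),(Neoites,Stenis)).
The clade {Microinus, Neooma, Rhizensis} is supported by II: its derived state 'yes' occurs in exactly those taxa and in no other taxon (including the outgroup).

II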